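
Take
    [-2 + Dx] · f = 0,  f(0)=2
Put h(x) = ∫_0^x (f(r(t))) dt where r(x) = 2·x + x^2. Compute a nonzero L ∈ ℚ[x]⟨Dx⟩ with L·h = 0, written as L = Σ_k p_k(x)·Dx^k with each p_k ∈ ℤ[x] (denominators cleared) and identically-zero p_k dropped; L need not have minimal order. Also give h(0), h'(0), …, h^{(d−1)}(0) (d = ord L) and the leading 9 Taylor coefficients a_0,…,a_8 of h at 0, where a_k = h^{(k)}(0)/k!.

f: a_k = 2, 4, 4, 8/3, 4/3, 8/15, 8/45, 16/315, 4/315, …
Substitute x→r, Dx→(1/r')Dx; clear ⇒ L₀.
Integrate: L := L₀·Dx.
L = (-4 - 4·x)·Dx + Dx^2  (order 2).
h: a_k = 0, 2, 4, 20/3, 28/3, 172/15, 568/45, 3992/315, 740/63, …
ICs: h(0) = 0, h′(0) = 2.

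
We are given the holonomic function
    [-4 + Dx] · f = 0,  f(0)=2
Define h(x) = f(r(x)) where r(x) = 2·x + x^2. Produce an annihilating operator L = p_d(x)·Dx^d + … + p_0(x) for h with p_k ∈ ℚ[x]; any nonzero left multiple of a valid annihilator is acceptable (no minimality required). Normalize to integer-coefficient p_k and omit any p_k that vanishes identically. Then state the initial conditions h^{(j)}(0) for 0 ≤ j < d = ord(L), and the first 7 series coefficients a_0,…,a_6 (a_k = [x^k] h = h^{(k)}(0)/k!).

L = (-8 - 8·x) + Dx  (order 1).
h: a_k = 2, 16, 72, 704/3, 1840/3, 6784/5, 118208/45, …
ICs: h(0) = 2.

f: a_k = 2, 8, 16, 64/3, 64/3, 256/15, 512/45, …
Change of var in L_f (x↦r) gives L₀.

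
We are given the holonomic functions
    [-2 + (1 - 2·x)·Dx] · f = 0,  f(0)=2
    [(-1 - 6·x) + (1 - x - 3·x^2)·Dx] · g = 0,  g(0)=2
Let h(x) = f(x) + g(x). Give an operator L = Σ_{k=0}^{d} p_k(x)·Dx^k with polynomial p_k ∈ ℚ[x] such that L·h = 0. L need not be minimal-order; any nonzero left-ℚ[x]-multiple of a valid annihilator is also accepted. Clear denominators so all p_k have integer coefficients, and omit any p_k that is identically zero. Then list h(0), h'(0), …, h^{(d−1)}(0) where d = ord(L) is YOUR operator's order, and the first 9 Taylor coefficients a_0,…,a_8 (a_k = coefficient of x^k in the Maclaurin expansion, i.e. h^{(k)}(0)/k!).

L = (8 - 36·x + 108·x^2 - 72·x^3) + (-2·x - 54·x^2 + 192·x^3 - 144·x^4)·Dx + (-1 + 9·x - 23·x^2 + 6·x^3 + 42·x^4 - 36·x^5)·Dx^2  (order 2).
h: a_k = 4, 6, 16, 30, 70, 144, 322, 690, 1528, …
ICs: h(0) = 4, h′(0) = 6.

f: a_k = 2, 4, 8, 16, 32, 64, 128, 256, 512, …
g: a_k = 2, 2, 8, 14, 38, 80, 194, 434, 1016, …
L₀ := lclm(L_f,L_g); ord L₀ ≤ 1+1.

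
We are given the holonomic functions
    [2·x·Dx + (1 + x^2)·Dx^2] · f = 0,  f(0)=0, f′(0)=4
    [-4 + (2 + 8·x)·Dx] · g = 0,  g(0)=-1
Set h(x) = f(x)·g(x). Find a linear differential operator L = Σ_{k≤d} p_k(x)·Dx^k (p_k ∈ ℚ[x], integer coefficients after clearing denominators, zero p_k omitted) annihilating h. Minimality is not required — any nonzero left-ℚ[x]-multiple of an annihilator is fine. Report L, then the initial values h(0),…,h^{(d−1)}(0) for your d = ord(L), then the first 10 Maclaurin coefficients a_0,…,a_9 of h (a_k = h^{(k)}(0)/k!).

f: a_k = 0, 4, 0, -4/3, 0, 4/5, 0, -4/7, 0, 4/9, …
g: a_k = -1, -2, 2, -4, 10, -28, 84, -264, 858, -2860, …
h₀=f·g: eliminate ⇒ L₀, order ≤ 2·1.
L = (12 - 4·x - 4·x^2) + (-4 - 14·x + 12·x^2 + 16·x^3)·Dx + (1 + 8·x + 17·x^2 + 8·x^3 + 16·x^4)·Dx^2  (order 2).
h: a_k = 0, -4, -8, 28/3, -40/3, 548/15, -1624/15, 34108/105, -107176/105, 209564/63, …
ICs: h(0) = 0, h′(0) = -4.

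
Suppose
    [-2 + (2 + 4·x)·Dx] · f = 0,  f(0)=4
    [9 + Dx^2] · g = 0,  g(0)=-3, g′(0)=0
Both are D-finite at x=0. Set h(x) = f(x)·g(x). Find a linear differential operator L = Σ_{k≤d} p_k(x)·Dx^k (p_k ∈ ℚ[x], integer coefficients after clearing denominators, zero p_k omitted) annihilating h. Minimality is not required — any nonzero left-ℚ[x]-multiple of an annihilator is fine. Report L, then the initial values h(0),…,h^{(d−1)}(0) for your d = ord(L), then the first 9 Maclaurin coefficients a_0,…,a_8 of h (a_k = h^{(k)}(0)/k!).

L = (12 + 36·x + 36·x^2) + (-2 - 4·x)·Dx + (1 + 4·x + 4·x^2)·Dx^2  (order 2).
h: a_k = -12, -12, 60, 48, -60, -24, 72/5, 72/5, -468/35, …
ICs: h(0) = -12, h′(0) = -12.

f: a_k = 4, 4, -2, 2, -5/2, 7/2, -21/4, 33/4, -429/32, …
g: a_k = -3, 0, 27/2, 0, -81/8, 0, 243/80, 0, -2187/4480, …
h₀=f·g: eliminate ⇒ L₀, order ≤ 1·2.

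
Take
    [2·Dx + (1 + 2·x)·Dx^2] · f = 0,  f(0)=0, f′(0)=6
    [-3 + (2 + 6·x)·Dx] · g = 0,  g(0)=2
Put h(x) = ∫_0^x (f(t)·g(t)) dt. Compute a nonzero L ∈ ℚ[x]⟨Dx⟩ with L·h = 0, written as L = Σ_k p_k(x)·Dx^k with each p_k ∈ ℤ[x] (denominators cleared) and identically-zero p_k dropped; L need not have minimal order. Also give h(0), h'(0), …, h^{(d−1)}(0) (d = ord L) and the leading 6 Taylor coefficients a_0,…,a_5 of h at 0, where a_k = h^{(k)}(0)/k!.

L = (15 + 18·x)·Dx + (-4 - 12·x)·Dx^2 + (4 + 32·x + 84·x^2 + 72·x^3)·Dx^3  (order 3).
h: a_k = 0, 0, 6, 2, -31/8, 27/4, …
ICs: h(0) = 0, h′(0) = 0, h′′(0) = 12.

f: a_k = 0, 6, -6, 8, -12, 96/5, …
g: a_k = 2, 3, -9/4, 27/8, -405/64, 1701/128, …
f·g: L₀ = L_f ⊗_s L_g, ord ≤ 2·1.
∫: right-multiply L₀ by Dx.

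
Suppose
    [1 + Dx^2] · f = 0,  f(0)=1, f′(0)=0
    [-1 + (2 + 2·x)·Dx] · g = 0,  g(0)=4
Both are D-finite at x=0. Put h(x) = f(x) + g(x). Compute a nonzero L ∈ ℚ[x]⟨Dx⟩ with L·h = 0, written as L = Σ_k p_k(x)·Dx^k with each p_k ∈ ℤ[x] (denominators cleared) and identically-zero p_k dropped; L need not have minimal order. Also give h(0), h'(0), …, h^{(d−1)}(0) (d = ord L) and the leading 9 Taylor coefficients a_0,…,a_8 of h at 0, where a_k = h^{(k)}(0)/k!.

f: a_k = 1, 0, -1/2, 0, 1/24, 0, -1/720, 0, 1/40320, …
g: a_k = 4, 2, -1/2, 1/4, -5/32, 7/64, -21/256, 33/512, -429/8192, …
f+g: L₀ = lclm(L_f,L_g), ord ≤ 2+1.
L = (-7 - 8·x - 4·x^2) + (6 + 22·x + 24·x^2 + 8·x^3)·Dx + (-7 - 8·x - 4·x^2)·Dx^2 + (6 + 22·x + 24·x^2 + 8·x^3)·Dx^3  (order 3).
h: a_k = 5, 2, -1, 1/4, -11/96, 7/64, -961/11520, 33/512, -135071/2580480, …
ICs: h(0) = 5, h′(0) = 2, h′′(0) = -2.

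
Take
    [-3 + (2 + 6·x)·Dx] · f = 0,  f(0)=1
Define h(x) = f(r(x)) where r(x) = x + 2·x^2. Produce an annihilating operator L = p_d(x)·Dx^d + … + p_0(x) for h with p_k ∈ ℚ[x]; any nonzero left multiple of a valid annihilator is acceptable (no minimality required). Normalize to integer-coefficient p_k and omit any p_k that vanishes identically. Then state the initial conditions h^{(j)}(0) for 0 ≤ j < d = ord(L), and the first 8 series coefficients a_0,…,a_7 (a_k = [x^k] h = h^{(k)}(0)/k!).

f: a_k = 1, 3/2, -9/8, 27/16, -405/128, 1701/256, -15309/1024, 72171/2048, …
f∘r: x↦r, Dx↦Dx/r' in L_f ⇒ L₀.
L = (-3 - 12·x) + (2 + 6·x + 12·x^2)·Dx  (order 1).
h: a_k = 1, 3/2, 15/8, -45/16, 315/128, 405/256, -11205/1024, 41715/2048, …
ICs: h(0) = 1.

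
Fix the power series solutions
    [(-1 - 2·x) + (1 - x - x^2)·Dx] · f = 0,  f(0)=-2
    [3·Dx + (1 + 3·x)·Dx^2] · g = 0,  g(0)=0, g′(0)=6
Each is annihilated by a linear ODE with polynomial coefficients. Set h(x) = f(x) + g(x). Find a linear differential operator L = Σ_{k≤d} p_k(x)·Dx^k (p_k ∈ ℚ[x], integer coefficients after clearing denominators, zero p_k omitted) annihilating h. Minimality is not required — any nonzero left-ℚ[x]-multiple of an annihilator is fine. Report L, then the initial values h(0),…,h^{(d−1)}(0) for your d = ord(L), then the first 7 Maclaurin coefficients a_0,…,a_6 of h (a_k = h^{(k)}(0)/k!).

L = (126 + 342·x + 468·x^2 + 180·x^3 + 108·x^4)·Dx + (156·x + 576·x^2 + 672·x^3 + 378·x^4 + 180·x^5)·Dx^2 + (-7 - 35·x - 29·x^2 + 63·x^3 + 99·x^4 + 93·x^5 + 36·x^6)·Dx^3  (order 3).
h: a_k = -2, 4, -13, 12, -101/2, 406/5, -269, …
ICs: h(0) = -2, h′(0) = 4, h′′(0) = -26.

f: a_k = -2, -2, -4, -6, -10, -16, -26, …
g: a_k = 0, 6, -9, 18, -81/2, 486/5, -243, …
Weyl lclm of L_f,L_g ⇒ L₀ (ord ≤ 3).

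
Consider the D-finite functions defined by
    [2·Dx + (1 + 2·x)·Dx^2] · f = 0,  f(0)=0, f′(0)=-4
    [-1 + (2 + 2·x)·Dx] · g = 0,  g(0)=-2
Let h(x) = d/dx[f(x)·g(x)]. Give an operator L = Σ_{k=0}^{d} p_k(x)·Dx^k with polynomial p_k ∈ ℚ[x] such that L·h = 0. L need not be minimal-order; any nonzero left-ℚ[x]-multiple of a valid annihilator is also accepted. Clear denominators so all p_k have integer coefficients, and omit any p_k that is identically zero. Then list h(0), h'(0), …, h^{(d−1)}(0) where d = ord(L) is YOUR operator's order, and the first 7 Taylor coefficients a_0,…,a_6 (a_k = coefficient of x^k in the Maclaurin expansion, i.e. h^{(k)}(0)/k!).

f: a_k = 0, -4, 4, -16/3, 8, -64/5, 64/3, …
g: a_k = -2, -1, 1/4, -1/8, 5/64, -7/128, 21/512, …
f·g: L₀ = L_f ⊗_s L_g, ord ≤ 2·1.
h=h₀': d/dx-closure on L₀ ⇒ L.
L = (-11 - 4·x + 4·x^2) + (-28 - 36·x + 24·x^2 + 32·x^3)·Dx + (-4 - 8·x + 12·x^2 + 32·x^3 + 16·x^4)·Dx^2  (order 2).
h: a_k = 8, -8, 17, -110/3, 3709/48, -12801/80, 209709/640, …
ICs: h(0) = 8, h′(0) = -8.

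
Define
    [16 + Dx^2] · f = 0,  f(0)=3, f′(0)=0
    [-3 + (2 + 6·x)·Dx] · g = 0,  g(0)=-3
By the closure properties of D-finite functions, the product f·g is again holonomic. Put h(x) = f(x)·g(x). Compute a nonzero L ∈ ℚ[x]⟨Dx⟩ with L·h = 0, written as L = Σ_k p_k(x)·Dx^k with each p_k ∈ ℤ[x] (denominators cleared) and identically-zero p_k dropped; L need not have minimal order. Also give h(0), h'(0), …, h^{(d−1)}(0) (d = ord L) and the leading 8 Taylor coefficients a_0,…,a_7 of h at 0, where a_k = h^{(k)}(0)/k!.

L = (91 + 384·x + 576·x^2) + (-12 - 36·x)·Dx + (4 + 24·x + 36·x^2)·Dx^2  (order 2).
h: a_k = -9, -27/2, 657/8, 1485/16, -19011/128, -21069/256, 337609/5120, 778737/10240, …
ICs: h(0) = -9, h′(0) = -27/2.

f: a_k = 3, 0, -24, 0, 32, 0, -256/15, 0, …
g: a_k = -3, -9/2, 27/8, -81/16, 1215/128, -5103/256, 45927/1024, -216513/2048, …
h₀=f·g: eliminate ⇒ L₀, order ≤ 2·1.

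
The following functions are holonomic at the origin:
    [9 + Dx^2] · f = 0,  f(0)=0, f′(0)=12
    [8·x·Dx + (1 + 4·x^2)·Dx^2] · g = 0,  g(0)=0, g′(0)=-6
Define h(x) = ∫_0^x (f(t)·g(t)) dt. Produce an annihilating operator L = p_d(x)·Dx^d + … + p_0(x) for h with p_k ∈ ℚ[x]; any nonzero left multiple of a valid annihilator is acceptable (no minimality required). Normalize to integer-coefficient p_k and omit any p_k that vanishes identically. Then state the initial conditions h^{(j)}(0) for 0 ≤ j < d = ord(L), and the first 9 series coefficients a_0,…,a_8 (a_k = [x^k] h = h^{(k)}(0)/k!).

L = (2925 + 31536·x^2 + 95904·x^4 + 186624·x^6 + 186624·x^8)·Dx + (2448·x + 20160·x^3 + 62208·x^5 + 82944·x^7)·Dx^2 + (442 + 5088·x^2 + 19008·x^4 + 41472·x^6 + 41472·x^8)·Dx^3 + (272·x + 2240·x^3 + 6912·x^5 + 9216·x^7)·Dx^4 + (13 + 176·x^2 + 928·x^4 + 2304·x^6 + 2304·x^8)·Dx^5  (order 5).
h: a_k = 0, 0, 0, -24, 0, 204/5, 0, -423/7, 0, …
ICs: h(0) = 0, h′(0) = 0, h′′(0) = 0, h′′′(0) = -144, h′′′′(0) = 0.

f: a_k = 0, 12, 0, -18, 0, 81/10, 0, -243/140, 0, …
g: a_k = 0, -6, 0, 8, 0, -96/5, 0, 384/7, 0, …
Product ⇒ symmetric product L₀, ord ≤ 4.
h=∫h₀ ⇒ L = L₀·Dx.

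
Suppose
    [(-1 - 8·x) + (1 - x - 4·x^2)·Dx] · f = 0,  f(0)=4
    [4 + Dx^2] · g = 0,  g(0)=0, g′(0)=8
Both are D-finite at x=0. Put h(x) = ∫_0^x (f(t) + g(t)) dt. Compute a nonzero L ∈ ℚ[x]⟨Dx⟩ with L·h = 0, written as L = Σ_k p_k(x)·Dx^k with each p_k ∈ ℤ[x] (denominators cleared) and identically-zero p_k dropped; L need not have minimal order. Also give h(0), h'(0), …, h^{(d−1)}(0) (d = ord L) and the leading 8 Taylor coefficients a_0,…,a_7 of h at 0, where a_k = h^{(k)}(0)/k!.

f: a_k = 4, 4, 20, 36, 116, 260, 724, 1764, …
g: a_k = 0, 8, 0, -16/3, 0, 16/15, 0, -32/315, …
Sum ⇒ L₀ = lclm(L_f,L_g) in ℚ(x)⟨Dx⟩.
Integrate: L := L₀·Dx.
L = (116 + 1008·x + 968·x^2 + 2688·x^3 + 640·x^4 + 1024·x^5)·Dx + (-28 - 4·x + 8·x^2 + 200·x^3 + 480·x^4 + 384·x^5 + 512·x^6)·Dx^2 + (29 + 252·x + 242·x^2 + 672·x^3 + 160·x^4 + 256·x^5)·Dx^3 + (-7 - x + 2·x^2 + 50·x^3 + 120·x^4 + 96·x^5 + 128·x^6)·Dx^4  (order 4).
h: a_k = 0, 4, 6, 20/3, 23/3, 116/5, 1958/45, 724/7, …
ICs: h(0) = 0, h′(0) = 4, h′′(0) = 12, h′′′(0) = 40.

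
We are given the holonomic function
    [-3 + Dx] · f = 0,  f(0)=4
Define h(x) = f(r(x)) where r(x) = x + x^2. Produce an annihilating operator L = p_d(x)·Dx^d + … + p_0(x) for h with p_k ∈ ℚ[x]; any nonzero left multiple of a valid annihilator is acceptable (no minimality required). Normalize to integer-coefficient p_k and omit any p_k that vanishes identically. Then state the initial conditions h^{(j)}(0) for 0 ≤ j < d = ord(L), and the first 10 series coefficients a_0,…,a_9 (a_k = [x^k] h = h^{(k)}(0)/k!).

L = (-3 - 6·x) + Dx  (order 1).
h: a_k = 4, 12, 30, 54, 171/2, 1161/10, 2871/20, 4509/28, 188217/1120, 182979/1120, …
ICs: h(0) = 4.

f: a_k = 4, 12, 18, 18, 27/2, 81/10, 81/20, 243/140, 729/1120, 243/1120, …
Substitute x→r, Dx→(1/r')Dx; clear ⇒ L₀.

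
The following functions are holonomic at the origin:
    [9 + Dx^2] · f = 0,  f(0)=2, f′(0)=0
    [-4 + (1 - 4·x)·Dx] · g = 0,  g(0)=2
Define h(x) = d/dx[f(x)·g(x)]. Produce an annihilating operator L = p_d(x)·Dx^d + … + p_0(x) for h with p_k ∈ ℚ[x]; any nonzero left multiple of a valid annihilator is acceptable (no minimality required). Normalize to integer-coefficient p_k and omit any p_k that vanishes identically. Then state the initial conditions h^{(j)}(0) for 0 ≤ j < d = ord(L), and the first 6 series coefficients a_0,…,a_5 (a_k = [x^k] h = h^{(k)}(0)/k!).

f: a_k = 2, 0, -9, 0, 27/4, 0, …
g: a_k = 2, 8, 32, 128, 512, 2048, …
h₀=f·g: eliminate ⇒ L₀, order ≤ 2·1.
Derive L from L₀ (diff closure).
L = (-23 - 72·x + 144·x^2) + (-8 + 32·x)·Dx + (1 - 8·x + 16·x^2)·Dx^2  (order 2).
h: a_k = 16, 92, 552, 2998, 14990, 719277/10, …
ICs: h(0) = 16, h′(0) = 92.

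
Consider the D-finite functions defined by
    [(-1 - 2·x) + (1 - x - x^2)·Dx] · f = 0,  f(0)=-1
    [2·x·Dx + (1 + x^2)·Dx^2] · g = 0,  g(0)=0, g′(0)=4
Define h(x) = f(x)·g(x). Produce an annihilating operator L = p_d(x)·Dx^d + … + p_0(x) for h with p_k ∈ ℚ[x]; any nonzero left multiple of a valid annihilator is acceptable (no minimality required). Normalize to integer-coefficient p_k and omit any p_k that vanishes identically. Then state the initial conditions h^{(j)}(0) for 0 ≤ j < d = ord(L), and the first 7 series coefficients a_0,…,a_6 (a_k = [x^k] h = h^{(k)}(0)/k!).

f: a_k = -1, -1, -2, -3, -5, -8, -13, …
g: a_k = 0, 4, 0, -4/3, 0, 4/5, 0, …
L₀ := L_f ⊗_s L_g (sym. prod.), ord ≤ 2.
L = (2 + 2·x + 6·x^2) + (2 + 2·x + 4·x^2 + 6·x^3)·Dx + (-1 + x + x^3 + x^4)·Dx^2  (order 2).
h: a_k = 0, -4, -4, -20/3, -32/3, -272/15, -144/5, …
ICs: h(0) = 0, h′(0) = -4.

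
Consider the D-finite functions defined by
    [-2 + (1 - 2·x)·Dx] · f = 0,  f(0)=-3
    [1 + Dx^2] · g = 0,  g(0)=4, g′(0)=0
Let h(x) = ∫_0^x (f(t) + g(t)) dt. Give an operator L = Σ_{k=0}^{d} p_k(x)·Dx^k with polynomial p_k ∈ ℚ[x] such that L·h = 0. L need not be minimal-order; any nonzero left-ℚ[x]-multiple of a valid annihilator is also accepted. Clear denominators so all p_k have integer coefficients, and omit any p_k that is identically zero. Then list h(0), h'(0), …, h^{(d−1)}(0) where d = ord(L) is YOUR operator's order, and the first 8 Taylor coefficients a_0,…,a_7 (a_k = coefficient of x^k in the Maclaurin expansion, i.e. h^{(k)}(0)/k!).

L = (50 - 8·x + 8·x^2)·Dx + (-9 + 22·x - 12·x^2 + 8·x^3)·Dx^2 + (50 - 8·x + 8·x^2)·Dx^3 + (-9 + 22·x - 12·x^2 + 8·x^3)·Dx^4  (order 4).
h: a_k = 0, 1, -3, -14/3, -6, -287/30, -16, -34561/1260, …
ICs: h(0) = 0, h′(0) = 1, h′′(0) = -6, h′′′(0) = -28.

f: a_k = -3, -6, -12, -24, -48, -96, -192, -384, …
g: a_k = 4, 0, -2, 0, 1/6, 0, -1/180, 0, …
Sum ⇒ L₀ = lclm(L_f,L_g) in ℚ(x)⟨Dx⟩.
h=∫₀ˣh₀: take L = L₀·Dx.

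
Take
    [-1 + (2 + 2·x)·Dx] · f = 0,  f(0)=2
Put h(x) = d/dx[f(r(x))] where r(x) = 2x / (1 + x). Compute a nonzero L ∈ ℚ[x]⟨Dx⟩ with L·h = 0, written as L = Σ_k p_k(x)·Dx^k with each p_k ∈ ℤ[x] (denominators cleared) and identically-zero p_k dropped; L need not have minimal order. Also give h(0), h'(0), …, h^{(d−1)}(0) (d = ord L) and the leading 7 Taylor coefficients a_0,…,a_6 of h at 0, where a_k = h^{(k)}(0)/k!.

f: a_k = 2, 1, -1/4, 1/8, -5/64, 7/128, -21/512, …
Change of var in L_f (x↦r) gives L₀.
Differentiate: ansatz ord ≤ ord L₀ ⇒ L.
L = (-3 - 6·x) + (-1 - 4·x - 3·x^2)·Dx  (order 1).
h: a_k = 2, -6, 15, -37, 375/4, -981/4, 5271/8, …
ICs: h(0) = 2.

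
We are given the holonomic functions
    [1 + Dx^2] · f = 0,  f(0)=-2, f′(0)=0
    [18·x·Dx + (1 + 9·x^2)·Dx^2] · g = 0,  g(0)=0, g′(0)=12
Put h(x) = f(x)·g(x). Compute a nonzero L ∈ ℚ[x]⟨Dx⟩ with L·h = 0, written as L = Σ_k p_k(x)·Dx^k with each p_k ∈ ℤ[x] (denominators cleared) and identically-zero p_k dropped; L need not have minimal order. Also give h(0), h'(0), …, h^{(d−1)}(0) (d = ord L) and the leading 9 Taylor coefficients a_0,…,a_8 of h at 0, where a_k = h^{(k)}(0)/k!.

f: a_k = -2, 0, 1, 0, -1/12, 0, 1/360, 0, -1/20160, …
g: a_k = 0, 12, 0, -36, 0, 972/5, 0, -8748/7, 0, …
Sym-product of L_f,L_g gives L₀ (≤ ord 4).
L = (370 + 9594·x^2 + 4131·x^4 + 2916·x^6 + 6561·x^8) + (684·x + 6804·x^3 + 8748·x^5 + 26244·x^7)·Dx + (380 + 9792·x^2 + 5346·x^4 + 5832·x^6 + 13122·x^8)·Dx^2 + (684·x + 6804·x^3 + 8748·x^5 + 26244·x^7)·Dx^3 + (10 + 198·x^2 + 1215·x^4 + 2916·x^6 + 6561·x^8)·Dx^4  (order 4).
h: a_k = 0, -24, 0, 84, 0, -2129/5, 0, 566341/210, 0, …
ICs: h(0) = 0, h′(0) = -24, h′′(0) = 0, h′′′(0) = 504.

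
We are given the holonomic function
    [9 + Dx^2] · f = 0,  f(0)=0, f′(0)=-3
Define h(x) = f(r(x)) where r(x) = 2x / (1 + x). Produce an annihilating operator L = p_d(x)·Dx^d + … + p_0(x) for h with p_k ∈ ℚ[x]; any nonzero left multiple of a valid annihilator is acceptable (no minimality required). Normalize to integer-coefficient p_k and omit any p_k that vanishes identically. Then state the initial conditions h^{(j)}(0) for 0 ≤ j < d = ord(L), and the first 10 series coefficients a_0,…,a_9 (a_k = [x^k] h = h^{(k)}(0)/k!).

f: a_k = 0, -3, 0, 9/2, 0, -81/40, 0, 243/560, 0, -243/4480, …
L₀ from L_f via x↦r, Dx↦r'^{-1}Dx.
L = 36 + (2 + 6·x + 6·x^2 + 2·x^3)·Dx + (1 + 4·x + 6·x^2 + 4·x^3 + x^4)·Dx^2  (order 2).
h: a_k = 0, -6, 6, 30, -102, 726/5, -30, -13386/35, 5646/5, -14046/7, …
ICs: h(0) = 0, h′(0) = -6.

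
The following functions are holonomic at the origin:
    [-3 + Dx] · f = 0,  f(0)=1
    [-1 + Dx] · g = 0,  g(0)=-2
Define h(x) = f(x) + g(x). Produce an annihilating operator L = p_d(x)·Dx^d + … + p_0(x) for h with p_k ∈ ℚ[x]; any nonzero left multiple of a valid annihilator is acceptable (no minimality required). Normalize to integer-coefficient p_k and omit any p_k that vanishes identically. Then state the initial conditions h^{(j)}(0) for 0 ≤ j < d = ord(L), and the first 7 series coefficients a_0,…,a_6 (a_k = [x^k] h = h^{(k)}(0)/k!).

f: a_k = 1, 3, 9/2, 9/2, 27/8, 81/40, 81/80, …
g: a_k = -2, -2, -1, -1/3, -1/12, -1/60, -1/360, …
Sum ⇒ L₀ = lclm(L_f,L_g) in ℚ(x)⟨Dx⟩.
L = 3 - 4·Dx + Dx^2  (order 2).
h: a_k = -1, 1, 7/2, 25/6, 79/24, 241/120, 727/720, …
ICs: h(0) = -1, h′(0) = 1.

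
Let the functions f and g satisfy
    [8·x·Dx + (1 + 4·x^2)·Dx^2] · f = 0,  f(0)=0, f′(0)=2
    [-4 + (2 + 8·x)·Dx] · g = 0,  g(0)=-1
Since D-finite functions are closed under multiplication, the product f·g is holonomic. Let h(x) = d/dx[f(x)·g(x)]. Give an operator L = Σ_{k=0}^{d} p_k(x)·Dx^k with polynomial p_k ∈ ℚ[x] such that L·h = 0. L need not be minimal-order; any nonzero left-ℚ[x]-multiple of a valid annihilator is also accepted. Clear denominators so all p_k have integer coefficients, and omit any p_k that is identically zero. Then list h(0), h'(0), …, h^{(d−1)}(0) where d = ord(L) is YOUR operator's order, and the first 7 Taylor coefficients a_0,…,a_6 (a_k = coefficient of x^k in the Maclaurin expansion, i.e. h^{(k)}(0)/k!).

f: a_k = 0, 2, 0, -8/3, 0, 32/5, 0, …
g: a_k = -1, -2, 2, -4, 10, -28, 84, …
Sym-product of L_f,L_g gives L₀ (≤ ord 2).
h₀' ⇒ L via d/dx closure of L₀.
L = (-4 + 160·x + 320·x^2 - 384·x^3 - 192·x^4) + (16 + 120·x + 432·x^2 + 544·x^3 - 1344·x^4 - 768·x^5)·Dx + (3 + 20·x + 24·x^2 - 16·x^3 - 16·x^4 - 384·x^5 - 256·x^6)·Dx^2  (order 2).
h: a_k = -2, -8, 20, -32/3, 124/3, -1744/5, 18104/15, …
ICs: h(0) = -2, h′(0) = -8.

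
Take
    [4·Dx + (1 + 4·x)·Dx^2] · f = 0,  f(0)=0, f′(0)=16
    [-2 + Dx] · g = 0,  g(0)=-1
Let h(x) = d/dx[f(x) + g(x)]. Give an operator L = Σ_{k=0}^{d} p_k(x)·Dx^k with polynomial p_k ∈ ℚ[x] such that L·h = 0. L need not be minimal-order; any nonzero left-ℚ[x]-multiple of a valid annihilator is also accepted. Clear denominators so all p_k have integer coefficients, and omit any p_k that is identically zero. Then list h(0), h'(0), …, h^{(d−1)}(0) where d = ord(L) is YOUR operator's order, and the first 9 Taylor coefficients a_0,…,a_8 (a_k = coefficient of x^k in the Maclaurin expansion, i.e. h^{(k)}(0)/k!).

L = (-40 - 32·x) + (14 - 16·x - 32·x^2)·Dx + (3 + 16·x + 16·x^2)·Dx^2  (order 2).
h: a_k = 14, -68, 252, -3080/3, 12284/3, -245768/15, 2949112/45, -82575376/315, 330301436/315, …
ICs: h(0) = 14, h′(0) = -68.

f: a_k = 0, 16, -32, 256/3, -256, 4096/5, -8192/3, 65536/7, -32768, …
g: a_k = -1, -2, -2, -4/3, -2/3, -4/15, -4/45, -8/315, -2/315, …
Sum ⇒ L₀ = lclm(L_f,L_g) in ℚ(x)⟨Dx⟩.
h₀' ⇒ L via d/dx closure of L₀.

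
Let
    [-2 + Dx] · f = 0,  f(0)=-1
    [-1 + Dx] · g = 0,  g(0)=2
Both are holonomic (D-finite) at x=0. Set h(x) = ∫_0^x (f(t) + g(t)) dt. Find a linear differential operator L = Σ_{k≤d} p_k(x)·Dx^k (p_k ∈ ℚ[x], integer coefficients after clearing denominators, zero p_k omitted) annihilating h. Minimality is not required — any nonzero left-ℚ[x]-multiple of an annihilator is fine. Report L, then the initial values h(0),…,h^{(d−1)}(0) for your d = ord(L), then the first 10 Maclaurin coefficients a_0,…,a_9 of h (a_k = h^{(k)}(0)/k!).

L = 2·Dx - 3·Dx^2 + Dx^3  (order 3).
h: a_k = 0, 1, 0, -1/3, -1/4, -7/60, -1/24, -31/2520, -1/320, -127/181440, …
ICs: h(0) = 0, h′(0) = 1, h′′(0) = 0.

f: a_k = -1, -2, -2, -4/3, -2/3, -4/15, -4/45, -8/315, -2/315, -4/2835, …
g: a_k = 2, 2, 1, 1/3, 1/12, 1/60, 1/360, 1/2520, 1/20160, 1/181440, …
L₀ := lclm(L_f,L_g); ord L₀ ≤ 1+1.
h=∫₀ˣh₀: take L = L₀·Dx.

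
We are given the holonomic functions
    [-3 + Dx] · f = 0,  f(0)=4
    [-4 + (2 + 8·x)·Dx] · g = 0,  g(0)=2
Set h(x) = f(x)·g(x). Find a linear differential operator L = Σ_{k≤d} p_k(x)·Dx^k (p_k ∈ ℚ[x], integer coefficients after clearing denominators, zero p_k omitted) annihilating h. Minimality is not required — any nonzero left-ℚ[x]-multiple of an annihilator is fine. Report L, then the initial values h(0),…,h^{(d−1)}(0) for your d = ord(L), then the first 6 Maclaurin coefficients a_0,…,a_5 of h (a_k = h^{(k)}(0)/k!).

f: a_k = 4, 12, 18, 18, 27/2, 81/10, …
g: a_k = 2, 4, -4, 8, -20, 56, …
L₀ := L_f ⊗_s L_g (sym. prod.), ord ≤ 1.
L = (-5 - 12·x) + (1 + 4·x)·Dx  (order 1).
h: a_k = 8, 40, 68, 92, 43, 631/5, …
ICs: h(0) = 8.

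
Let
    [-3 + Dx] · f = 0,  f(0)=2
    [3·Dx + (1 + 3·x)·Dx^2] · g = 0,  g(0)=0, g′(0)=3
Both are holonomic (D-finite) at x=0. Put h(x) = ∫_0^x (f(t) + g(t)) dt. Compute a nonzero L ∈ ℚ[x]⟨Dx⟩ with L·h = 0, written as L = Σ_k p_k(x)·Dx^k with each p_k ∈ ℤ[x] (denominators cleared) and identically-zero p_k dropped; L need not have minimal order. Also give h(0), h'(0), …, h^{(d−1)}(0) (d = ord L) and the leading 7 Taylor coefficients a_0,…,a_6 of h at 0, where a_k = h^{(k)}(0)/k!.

f: a_k = 2, 6, 9, 9, 27/4, 81/20, 81/40, …
g: a_k = 0, 3, -9/2, 9, -81/4, 243/5, -243/2, …
Sum ⇒ L₀ = lclm(L_f,L_g) in ℚ(x)⟨Dx⟩.
h=∫h₀ ⇒ L = L₀·Dx.
L = (-27 - 27·x)·Dx^2 + (3 - 18·x - 27·x^2)·Dx^3 + (2 + 9·x + 9·x^2)·Dx^4  (order 4).
h: a_k = 0, 2, 9/2, 3/2, 9/2, -27/10, 351/40, …
ICs: h(0) = 0, h′(0) = 2, h′′(0) = 9, h′′′(0) = 9.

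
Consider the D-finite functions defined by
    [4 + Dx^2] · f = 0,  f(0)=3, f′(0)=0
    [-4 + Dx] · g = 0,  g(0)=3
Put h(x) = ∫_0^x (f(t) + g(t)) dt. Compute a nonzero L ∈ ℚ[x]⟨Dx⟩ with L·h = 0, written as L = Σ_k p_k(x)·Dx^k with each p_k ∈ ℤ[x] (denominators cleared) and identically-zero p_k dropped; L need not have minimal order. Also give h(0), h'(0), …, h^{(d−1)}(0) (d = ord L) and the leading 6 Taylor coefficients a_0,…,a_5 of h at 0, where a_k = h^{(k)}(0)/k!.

L = -16·Dx + 4·Dx^2 - 4·Dx^3 + Dx^4  (order 4).
h: a_k = 0, 6, 6, 6, 8, 34/5, …
ICs: h(0) = 0, h′(0) = 6, h′′(0) = 12, h′′′(0) = 36.

f: a_k = 3, 0, -6, 0, 2, 0, …
g: a_k = 3, 12, 24, 32, 32, 128/5, …
f+g: L₀ = lclm(L_f,L_g), ord ≤ 2+1.
∫: right-multiply L₀ by Dx.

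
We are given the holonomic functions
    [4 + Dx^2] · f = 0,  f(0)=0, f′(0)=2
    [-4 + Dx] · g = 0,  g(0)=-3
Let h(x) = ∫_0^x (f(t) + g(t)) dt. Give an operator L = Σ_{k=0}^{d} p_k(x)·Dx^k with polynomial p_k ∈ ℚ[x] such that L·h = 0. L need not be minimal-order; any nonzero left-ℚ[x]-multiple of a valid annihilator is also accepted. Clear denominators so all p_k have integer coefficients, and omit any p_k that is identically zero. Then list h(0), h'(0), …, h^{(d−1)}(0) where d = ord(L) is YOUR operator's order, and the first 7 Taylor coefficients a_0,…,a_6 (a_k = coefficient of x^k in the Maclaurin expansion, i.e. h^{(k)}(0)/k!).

f: a_k = 0, 2, 0, -4/3, 0, 4/15, 0, …
g: a_k = -3, -12, -24, -32, -32, -128/5, -256/15, …
Weyl lclm of L_f,L_g ⇒ L₀ (ord ≤ 3).
Integrate: L := L₀·Dx.
L = -16·Dx + 4·Dx^2 - 4·Dx^3 + Dx^4  (order 4).
h: a_k = 0, -3, -5, -8, -25/3, -32/5, -38/9, …
ICs: h(0) = 0, h′(0) = -3, h′′(0) = -10, h′′′(0) = -48.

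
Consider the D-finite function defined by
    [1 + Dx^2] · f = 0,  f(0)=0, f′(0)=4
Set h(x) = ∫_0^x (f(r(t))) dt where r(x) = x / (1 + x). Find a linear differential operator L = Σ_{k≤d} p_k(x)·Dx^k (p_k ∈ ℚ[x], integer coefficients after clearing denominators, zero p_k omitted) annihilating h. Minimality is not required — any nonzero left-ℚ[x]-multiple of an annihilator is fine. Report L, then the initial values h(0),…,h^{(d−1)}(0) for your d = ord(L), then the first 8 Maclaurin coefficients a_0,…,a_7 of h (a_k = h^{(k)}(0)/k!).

L = Dx + (2 + 6·x + 6·x^2 + 2·x^3)·Dx^2 + (1 + 4·x + 6·x^2 + 4·x^3 + x^4)·Dx^3  (order 3).
h: a_k = 0, 0, 2, -4/3, 5/6, -2/5, 1/180, 5/14, …
ICs: h(0) = 0, h′(0) = 0, h′′(0) = 4.

f: a_k = 0, 4, 0, -2/3, 0, 1/30, 0, -1/1260, …
h₀=f(r): pull back L_f along r ⇒ L₀.
h=∫₀ˣh₀: take L = L₀·Dx.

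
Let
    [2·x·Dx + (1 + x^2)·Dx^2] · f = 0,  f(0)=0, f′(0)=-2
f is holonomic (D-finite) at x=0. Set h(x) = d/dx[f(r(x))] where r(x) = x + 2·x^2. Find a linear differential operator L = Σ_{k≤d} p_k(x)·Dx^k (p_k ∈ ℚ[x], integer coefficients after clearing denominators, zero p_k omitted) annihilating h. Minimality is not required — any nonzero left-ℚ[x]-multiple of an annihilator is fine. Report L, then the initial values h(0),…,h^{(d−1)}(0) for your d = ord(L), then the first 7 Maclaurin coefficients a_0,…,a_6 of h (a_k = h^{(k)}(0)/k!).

f: a_k = 0, -2, 0, 2/3, 0, -2/5, 0, …
f∘r: x↦r, Dx↦Dx/r' in L_f ⇒ L₀.
Derive L from L₀ (diff closure).
L = (-4 + 2·x + 16·x^2 + 48·x^3 + 48·x^4) + (1 + 4·x + x^2 + 8·x^3 + 20·x^4 + 16·x^5)·Dx  (order 1).
h: a_k = -2, -8, 2, 16, 38, 8, -110, …
ICs: h(0) = -2.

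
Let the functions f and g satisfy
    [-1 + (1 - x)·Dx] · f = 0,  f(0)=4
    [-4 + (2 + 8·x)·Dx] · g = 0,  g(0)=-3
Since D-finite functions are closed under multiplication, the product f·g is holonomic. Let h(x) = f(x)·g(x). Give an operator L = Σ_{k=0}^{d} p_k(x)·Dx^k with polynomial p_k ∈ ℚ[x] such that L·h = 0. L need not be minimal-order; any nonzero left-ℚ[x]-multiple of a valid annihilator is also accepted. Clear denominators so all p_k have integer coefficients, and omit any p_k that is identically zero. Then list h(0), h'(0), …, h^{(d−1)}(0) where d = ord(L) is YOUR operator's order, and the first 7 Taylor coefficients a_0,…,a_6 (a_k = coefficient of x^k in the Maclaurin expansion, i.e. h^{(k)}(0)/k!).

f: a_k = 4, 4, 4, 4, 4, 4, 4, …
g: a_k = -3, -6, 6, -12, 30, -84, 252, …
Product ⇒ symmetric product L₀, ord ≤ 1.
L = (3 + 2·x) + (-1 - 3·x + 4·x^2)·Dx  (order 1).
h: a_k = -12, -36, -12, -60, 60, -276, 732, …
ICs: h(0) = -12.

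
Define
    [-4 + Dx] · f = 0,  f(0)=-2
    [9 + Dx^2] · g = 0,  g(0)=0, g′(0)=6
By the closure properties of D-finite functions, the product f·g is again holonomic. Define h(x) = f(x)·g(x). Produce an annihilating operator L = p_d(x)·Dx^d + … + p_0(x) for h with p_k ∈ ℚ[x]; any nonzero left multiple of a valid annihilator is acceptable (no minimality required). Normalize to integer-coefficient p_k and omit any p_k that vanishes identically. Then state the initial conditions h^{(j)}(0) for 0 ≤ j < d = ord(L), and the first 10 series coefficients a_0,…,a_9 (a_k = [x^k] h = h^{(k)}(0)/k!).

L = 25 - 8·Dx + Dx^2  (order 2).
h: a_k = 0, -12, -48, -78, -56, 79/10, 286/5, 25481/420, 527/15, 34151/3360, …
ICs: h(0) = 0, h′(0) = -12.

f: a_k = -2, -8, -16, -64/3, -64/3, -256/15, -512/45, -2048/315, -1024/315, -4096/2835, …
g: a_k = 0, 6, 0, -9, 0, 81/20, 0, -243/280, 0, 243/2240, …
Sym-product of L_f,L_g gives L₀ (≤ ord 2).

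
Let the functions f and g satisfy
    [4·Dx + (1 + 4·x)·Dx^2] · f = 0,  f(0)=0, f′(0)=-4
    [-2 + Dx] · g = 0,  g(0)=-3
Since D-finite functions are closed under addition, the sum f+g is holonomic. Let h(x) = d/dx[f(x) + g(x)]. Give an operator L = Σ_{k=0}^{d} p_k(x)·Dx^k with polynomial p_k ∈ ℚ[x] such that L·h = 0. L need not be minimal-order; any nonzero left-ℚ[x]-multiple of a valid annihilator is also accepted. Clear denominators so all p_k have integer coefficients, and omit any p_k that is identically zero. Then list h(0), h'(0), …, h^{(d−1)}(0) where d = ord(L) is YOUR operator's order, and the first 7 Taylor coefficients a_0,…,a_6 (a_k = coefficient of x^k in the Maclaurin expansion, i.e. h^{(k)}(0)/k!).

f: a_k = 0, -4, 8, -64/3, 64, -1024/5, 2048/3, …
g: a_k = -3, -6, -6, -4, -2, -4/5, -4/15, …
Weyl lclm of L_f,L_g ⇒ L₀ (ord ≤ 3).
Differentiate: ansatz ord ≤ ord L₀ ⇒ L.
L = (-40 - 32·x) + (14 - 16·x - 32·x^2)·Dx + (3 + 16·x + 16·x^2)·Dx^2  (order 2).
h: a_k = -10, 4, -76, 248, -1028, 20472/5, -245768/15, …
ICs: h(0) = -10, h′(0) = 4.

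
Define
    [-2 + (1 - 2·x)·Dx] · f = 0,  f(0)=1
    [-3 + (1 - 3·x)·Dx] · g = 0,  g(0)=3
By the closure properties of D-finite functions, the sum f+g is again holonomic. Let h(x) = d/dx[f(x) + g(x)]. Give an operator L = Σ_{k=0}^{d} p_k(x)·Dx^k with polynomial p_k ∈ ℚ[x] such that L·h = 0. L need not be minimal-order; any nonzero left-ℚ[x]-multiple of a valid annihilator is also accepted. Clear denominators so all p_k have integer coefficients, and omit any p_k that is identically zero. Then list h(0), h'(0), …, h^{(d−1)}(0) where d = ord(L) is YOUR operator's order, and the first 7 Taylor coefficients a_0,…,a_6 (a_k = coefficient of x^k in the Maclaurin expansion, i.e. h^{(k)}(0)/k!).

f: a_k = 1, 2, 4, 8, 16, 32, 64, …
g: a_k = 3, 9, 27, 81, 243, 729, 2187, …
f+g: L₀ = lclm(L_f,L_g), ord ≤ 1+1.
h₀' ⇒ L via d/dx closure of L₀.
L = 36 + (-15 + 36·x)·Dx + (1 - 5·x + 6·x^2)·Dx^2  (order 2).
h: a_k = 11, 62, 267, 1036, 3805, 13506, 46823, …
ICs: h(0) = 11, h′(0) = 62.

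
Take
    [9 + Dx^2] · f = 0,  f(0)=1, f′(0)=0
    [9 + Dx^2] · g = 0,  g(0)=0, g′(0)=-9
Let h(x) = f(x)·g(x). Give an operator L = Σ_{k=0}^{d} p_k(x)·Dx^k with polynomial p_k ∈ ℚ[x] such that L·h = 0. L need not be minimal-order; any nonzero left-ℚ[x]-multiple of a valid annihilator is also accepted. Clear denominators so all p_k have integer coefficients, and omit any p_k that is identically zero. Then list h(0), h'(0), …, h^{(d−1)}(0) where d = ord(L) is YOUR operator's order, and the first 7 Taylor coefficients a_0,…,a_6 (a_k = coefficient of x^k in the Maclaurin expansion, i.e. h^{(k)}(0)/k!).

f: a_k = 1, 0, -9/2, 0, 27/8, 0, -81/80, …
g: a_k = 0, -9, 0, 27/2, 0, -243/40, 0, …
h₀=f·g: eliminate ⇒ L₀, order ≤ 2·2.
L = 36·Dx + Dx^3  (order 3).
h: a_k = 0, -9, 0, 54, 0, -486/5, 0, …
ICs: h(0) = 0, h′(0) = -9, h′′(0) = 0.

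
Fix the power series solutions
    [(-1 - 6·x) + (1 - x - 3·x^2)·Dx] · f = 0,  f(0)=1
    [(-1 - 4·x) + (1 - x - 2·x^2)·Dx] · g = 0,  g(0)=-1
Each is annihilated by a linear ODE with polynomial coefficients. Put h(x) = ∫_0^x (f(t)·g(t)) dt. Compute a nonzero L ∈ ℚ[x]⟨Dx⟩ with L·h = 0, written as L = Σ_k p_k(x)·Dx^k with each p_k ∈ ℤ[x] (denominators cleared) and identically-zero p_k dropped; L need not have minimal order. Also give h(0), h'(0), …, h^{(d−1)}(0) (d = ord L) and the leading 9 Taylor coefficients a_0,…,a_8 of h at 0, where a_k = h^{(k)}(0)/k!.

L = (-2 - 8·x + 15·x^2 + 24·x^3)·Dx + (1 - 2·x - 4·x^2 + 5·x^3 + 6·x^4)·Dx^2  (order 2).
h: a_k = 0, -1, -1, -8/3, -19/4, -54/5, -22, -337/7, -409/4, …
ICs: h(0) = 0, h′(0) = -1.

f: a_k = 1, 1, 4, 7, 19, 40, 97, 217, 508, …
g: a_k = -1, -1, -3, -5, -11, -21, -43, -85, -171, …
h₀=f·g: eliminate ⇒ L₀, order ≤ 1·1.
h=∫h₀ ⇒ L = L₀·Dx.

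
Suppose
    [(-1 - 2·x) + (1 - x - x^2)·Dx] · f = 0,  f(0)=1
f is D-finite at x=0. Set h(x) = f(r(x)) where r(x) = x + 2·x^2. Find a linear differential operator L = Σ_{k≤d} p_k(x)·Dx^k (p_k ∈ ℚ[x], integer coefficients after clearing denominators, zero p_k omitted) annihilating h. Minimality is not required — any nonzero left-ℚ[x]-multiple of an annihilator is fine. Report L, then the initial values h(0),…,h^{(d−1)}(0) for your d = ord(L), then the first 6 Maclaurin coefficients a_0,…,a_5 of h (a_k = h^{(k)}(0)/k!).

L = (1 + 6·x + 12·x^2 + 16·x^3) + (-1 + x + 3·x^2 + 4·x^3 + 4·x^4)·Dx  (order 1).
h: a_k = 1, 1, 4, 11, 31, 84, …
ICs: h(0) = 1.

f: a_k = 1, 1, 2, 3, 5, 8, …
Substitute x→r, Dx→(1/r')Dx; clear ⇒ L₀.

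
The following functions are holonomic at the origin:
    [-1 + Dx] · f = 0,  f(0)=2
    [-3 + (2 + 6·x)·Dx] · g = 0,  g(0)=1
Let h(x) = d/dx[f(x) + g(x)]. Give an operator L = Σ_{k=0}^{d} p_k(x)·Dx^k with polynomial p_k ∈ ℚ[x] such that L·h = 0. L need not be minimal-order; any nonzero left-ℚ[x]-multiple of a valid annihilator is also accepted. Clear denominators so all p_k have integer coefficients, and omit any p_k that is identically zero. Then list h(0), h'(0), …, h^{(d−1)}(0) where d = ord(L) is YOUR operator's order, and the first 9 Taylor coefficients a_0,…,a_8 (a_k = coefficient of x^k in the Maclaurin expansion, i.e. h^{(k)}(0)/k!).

L = (-33 - 18·x) + (23 - 24·x - 36·x^2)·Dx + (10 + 42·x + 36·x^2)·Dx^2  (order 2).
h: a_k = 7/2, -1/4, 97/16, -1183/96, 25579/768, -688777/7680, 22734121/92160, -886620223/1290240, 39897934099/20643840, …
ICs: h(0) = 7/2, h′(0) = -1/4.

f: a_k = 2, 2, 1, 1/3, 1/12, 1/60, 1/360, 1/2520, 1/20160, …
g: a_k = 1, 3/2, -9/8, 27/16, -405/128, 1701/256, -15309/1024, 72171/2048, -2814669/32768, …
L₀ := lclm(L_f,L_g); ord L₀ ≤ 1+1.
Derive L from L₀ (diff closure).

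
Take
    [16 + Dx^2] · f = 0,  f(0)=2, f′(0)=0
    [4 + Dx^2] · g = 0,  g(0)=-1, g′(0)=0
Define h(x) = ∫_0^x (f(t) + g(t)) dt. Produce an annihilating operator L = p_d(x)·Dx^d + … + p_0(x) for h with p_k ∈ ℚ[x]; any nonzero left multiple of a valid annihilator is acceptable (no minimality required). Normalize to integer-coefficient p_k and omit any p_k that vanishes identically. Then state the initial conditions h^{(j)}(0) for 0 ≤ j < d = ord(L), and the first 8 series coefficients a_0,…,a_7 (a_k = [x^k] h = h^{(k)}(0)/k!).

f: a_k = 2, 0, -16, 0, 64/3, 0, -512/45, 0, …
g: a_k = -1, 0, 2, 0, -2/3, 0, 4/45, 0, …
Sum ⇒ L₀ = lclm(L_f,L_g) in ℚ(x)⟨Dx⟩.
∫: right-multiply L₀ by Dx.
L = 64·Dx + 20·Dx^3 + Dx^5  (order 5).
h: a_k = 0, 1, 0, -14/3, 0, 62/15, 0, -508/315, …
ICs: h(0) = 0, h′(0) = 1, h′′(0) = 0, h′′′(0) = -28, h′′′′(0) = 0.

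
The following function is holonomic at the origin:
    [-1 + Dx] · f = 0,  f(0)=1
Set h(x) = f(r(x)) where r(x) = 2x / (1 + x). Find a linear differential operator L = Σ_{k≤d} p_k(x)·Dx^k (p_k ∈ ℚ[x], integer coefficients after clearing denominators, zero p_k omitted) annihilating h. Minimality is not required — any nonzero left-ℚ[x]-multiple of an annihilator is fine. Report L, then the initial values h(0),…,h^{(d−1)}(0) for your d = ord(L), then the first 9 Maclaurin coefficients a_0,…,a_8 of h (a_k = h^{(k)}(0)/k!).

L = -2 + (1 + 2·x + x^2)·Dx  (order 1).
h: a_k = 1, 2, 0, -2/3, 2/3, -2/5, 4/45, 10/63, -32/105, …
ICs: h(0) = 1.

f: a_k = 1, 1, 1/2, 1/6, 1/24, 1/120, 1/720, 1/5040, 1/40320, …
L₀ from L_f via x↦r, Dx↦r'^{-1}Dx.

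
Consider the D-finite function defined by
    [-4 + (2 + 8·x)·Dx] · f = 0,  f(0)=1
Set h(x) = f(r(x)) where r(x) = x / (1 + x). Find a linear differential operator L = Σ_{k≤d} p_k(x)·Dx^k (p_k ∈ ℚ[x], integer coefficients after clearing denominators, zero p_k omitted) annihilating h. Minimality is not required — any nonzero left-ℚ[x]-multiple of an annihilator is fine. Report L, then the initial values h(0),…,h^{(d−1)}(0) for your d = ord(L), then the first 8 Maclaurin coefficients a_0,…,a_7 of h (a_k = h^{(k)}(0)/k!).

L = -2 + (1 + 6·x + 5·x^2)·Dx  (order 1).
h: a_k = 1, 2, -4, 10, -30, 102, -376, 1462, …
ICs: h(0) = 1.

f: a_k = 1, 2, -2, 4, -10, 28, -84, 264, …
f∘r: x↦r, Dx↦Dx/r' in L_f ⇒ L₀.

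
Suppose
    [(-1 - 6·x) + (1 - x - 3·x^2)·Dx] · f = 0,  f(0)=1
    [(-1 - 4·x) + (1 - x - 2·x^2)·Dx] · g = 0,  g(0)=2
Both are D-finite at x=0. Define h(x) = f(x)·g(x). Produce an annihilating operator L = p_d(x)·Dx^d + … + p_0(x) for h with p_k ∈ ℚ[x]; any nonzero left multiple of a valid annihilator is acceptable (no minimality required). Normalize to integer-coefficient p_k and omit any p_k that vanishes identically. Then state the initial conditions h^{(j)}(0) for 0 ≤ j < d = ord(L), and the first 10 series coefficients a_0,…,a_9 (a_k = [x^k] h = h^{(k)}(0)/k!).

f: a_k = 1, 1, 4, 7, 19, 40, 97, 217, 508, 1159, …
g: a_k = 2, 2, 6, 10, 22, 42, 86, 170, 342, 682, …
Sym-product of L_f,L_g gives L₀ (≤ ord 1).
L = (-2 - 8·x + 15·x^2 + 24·x^3) + (1 - 2·x - 4·x^2 + 5·x^3 + 6·x^4)·Dx  (order 1).
h: a_k = 2, 4, 16, 38, 108, 264, 674, 1636, 4000, 9590, …
ICs: h(0) = 2.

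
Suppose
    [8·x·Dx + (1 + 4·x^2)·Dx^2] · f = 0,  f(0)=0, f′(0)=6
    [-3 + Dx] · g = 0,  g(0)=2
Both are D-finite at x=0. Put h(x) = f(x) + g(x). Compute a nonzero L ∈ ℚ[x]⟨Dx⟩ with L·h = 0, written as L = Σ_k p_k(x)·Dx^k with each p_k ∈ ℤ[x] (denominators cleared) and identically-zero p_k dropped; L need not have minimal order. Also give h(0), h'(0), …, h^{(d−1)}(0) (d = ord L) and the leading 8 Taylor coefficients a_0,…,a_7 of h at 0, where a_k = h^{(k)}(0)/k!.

L = (24 - 72·x - 288·x^2 - 288·x^3)·Dx + (-17 + 24·x^2 - 144·x^4)·Dx^2 + (3 + 8·x + 24·x^2 + 32·x^3 + 48·x^4)·Dx^3  (order 3).
h: a_k = 2, 12, 9, 1, 27/4, 93/4, 81/40, -15117/280, …
ICs: h(0) = 2, h′(0) = 12, h′′(0) = 18.

f: a_k = 0, 6, 0, -8, 0, 96/5, 0, -384/7, …
g: a_k = 2, 6, 9, 9, 27/4, 81/20, 81/40, 243/280, …
Sum ⇒ L₀ = lclm(L_f,L_g) in ℚ(x)⟨Dx⟩.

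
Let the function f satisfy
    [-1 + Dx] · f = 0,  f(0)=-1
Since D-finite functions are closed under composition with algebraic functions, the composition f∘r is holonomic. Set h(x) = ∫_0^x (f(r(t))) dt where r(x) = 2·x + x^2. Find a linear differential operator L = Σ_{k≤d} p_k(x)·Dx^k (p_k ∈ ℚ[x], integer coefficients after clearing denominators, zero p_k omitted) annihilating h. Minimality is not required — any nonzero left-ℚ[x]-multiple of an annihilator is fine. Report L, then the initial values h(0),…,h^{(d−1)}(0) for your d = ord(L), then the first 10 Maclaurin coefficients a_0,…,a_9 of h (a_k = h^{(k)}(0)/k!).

f: a_k = -1, -1, -1/2, -1/6, -1/24, -1/120, -1/720, -1/5040, -1/40320, -1/362880, …
h₀=f(r): pull back L_f along r ⇒ L₀.
Integrate: L := L₀·Dx.
L = (-2 - 2·x)·Dx + Dx^2  (order 2).
h: a_k = 0, -1, -1, -1, -5/6, -19/30, -13/30, -173/630, -407/2520, -5/56, …
ICs: h(0) = 0, h′(0) = -1.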